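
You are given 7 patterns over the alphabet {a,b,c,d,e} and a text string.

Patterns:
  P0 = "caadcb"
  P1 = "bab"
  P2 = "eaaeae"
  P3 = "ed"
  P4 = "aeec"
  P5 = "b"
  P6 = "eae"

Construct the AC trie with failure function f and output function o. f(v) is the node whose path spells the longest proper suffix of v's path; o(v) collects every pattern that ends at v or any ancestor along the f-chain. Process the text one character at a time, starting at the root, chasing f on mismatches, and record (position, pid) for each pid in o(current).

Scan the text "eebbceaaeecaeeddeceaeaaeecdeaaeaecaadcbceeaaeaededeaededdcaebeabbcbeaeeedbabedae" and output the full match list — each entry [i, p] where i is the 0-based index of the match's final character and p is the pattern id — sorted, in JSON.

Build:
Trie nodes:
  0='ε' goto a→17 b→7 c→1 e→10
  1='c' goto a→2
  2='ca' goto a→3
  3='caa' goto d→4
  4='caad' goto c→5
  5='caadc' goto b→6
  6='caadcb' goto ·  ←P0
  7='b' goto a→8  ←P5
  8='ba' goto b→9
  9='bab' goto ·  ←P1
  10='e' goto a→11 d→16
  11='ea' goto a→12 e→21
  12='eaa' goto e→13
  13='eaae' goto a→14
  14='eaaea' goto e→15
  15='eaaeae' goto ·  ←P2
  16='ed' goto ·  ←P3
  17='a' goto e→18
  18='ae' goto e→19
  19='aee' goto c→20
  20='aeec' goto ·  ←P4
  21='eae' goto ·  ←P6

Failure links (BFS by depth):
  fail(1) 'c': from fail(0)=0 chase 'c': 0 ⇒ 0;  out=∅∪out(0)=∅
  fail(7) 'b': from fail(0)=0 chase 'b': 0 ⇒ 0;  out={5}∪out(0)={5}
  fail(10) 'e': from fail(0)=0 chase 'e': 0 ⇒ 0;  out=∅∪out(0)=∅
  fail(17) 'a': from fail(0)=0 chase 'a': 0 ⇒ 0;  out=∅∪out(0)=∅
  fail(2) 'ca': from fail(1)=0 chase 'a': 0 ⇒ 17;  out=∅∪out(17)=∅
  fail(8) 'ba': from fail(7)=0 chase 'a': 0 ⇒ 17;  out=∅∪out(17)=∅
  fail(11) 'ea': from fail(10)=0 chase 'a': 0 ⇒ 17;  out=∅∪out(17)=∅
  fail(16) 'ed': from fail(10)=0 chase 'd': 0 ⇒ 0;  out={3}∪out(0)={3}
  fail(18) 'ae': from fail(17)=0 chase 'e': 0 ⇒ 10;  out=∅∪out(10)=∅
  fail(3) 'caa': from fail(2)=17 chase 'a': 17→0 ⇒ 17;  out=∅∪out(17)=∅
  fail(9) 'bab': from fail(8)=17 chase 'b': 17→0 ⇒ 7;  out={1}∪out(7)={1,5}
  fail(12) 'eaa': from fail(11)=17 chase 'a': 17→0 ⇒ 17;  out=∅∪out(17)=∅
  fail(19) 'aee': from fail(18)=10 chase 'e': 10→0 ⇒ 10;  out=∅∪out(10)=∅
  fail(21) 'eae': from fail(11)=17 chase 'e': 17 ⇒ 18;  out={6}∪out(18)={6}
  fail(4) 'caad': from fail(3)=17 chase 'd': 17→0 ⇒ 0;  out=∅∪out(0)=∅
  fail(13) 'eaae': from fail(12)=17 chase 'e': 17 ⇒ 18;  out=∅∪out(18)=∅
  fail(20) 'aeec': from fail(19)=10 chase 'c': 10→0 ⇒ 1;  out={4}∪out(1)={4}
  fail(5) 'caadc': from fail(4)=0 chase 'c': 0 ⇒ 1;  out=∅∪out(1)=∅
  fail(14) 'eaaea': from fail(13)=18 chase 'a': 18→10 ⇒ 11;  out=∅∪out(11)=∅
  fail(6) 'caadcb': from fail(5)=1 chase 'b': 1→0 ⇒ 7;  out={0}∪out(7)={0,5}
  fail(15) 'eaaeae': from fail(14)=11 chase 'e': 11 ⇒ 21;  out={2}∪out(21)={2,6}

Run:
pos 0 'e': at 10
pos 1 'e': at 10 ·f
pos 2 'b': at 7 ·f  → match P5@[2:2]
pos 3 'b': at 7 ·f  → match P5@[3:3]
pos 4 'c': at 1 ·f
pos 5 'e': at 10 ·f
pos 6 'a': at 11
pos 7 'a': at 12
pos 8 'e': at 13
pos 9 'e': at 19 ·f
pos 10 'c': at 20  → match P4@[7:10]
pos 11 'a': at 2 ·f
pos 12 'e': at 18 ·f
pos 13 'e': at 19
pos 14 'd': at 16 ·f  → match P3@[13:14]
pos 15 'd': at 0 ·f
pos 16 'e': at 10
pos 17 'c': at 1 ·f
pos 18 'e': at 10 ·f
pos 19 'a': at 11
pos 20 'e': at 21  → match P6@[18:20]
pos 21 'a': at 11 ·f
pos 22 'a': at 12
pos 23 'e': at 13
pos 24 'e': at 19 ·f
pos 25 'c': at 20  → match P4@[22:25]
pos 26 'd': at 0 ·f
pos 27 'e': at 10
pos 28 'a': at 11
pos 29 'a': at 12
pos 30 'e': at 13
pos 31 'a': at 14
pos 32 'e': at 15  → match P2@[27:32],P6@[30:32]
pos 33 'c': at 1 ·f
pos 34 'a': at 2
pos 35 'a': at 3
pos 36 'd': at 4
pos 37 'c': at 5
pos 38 'b': at 6  → match P0@[33:38],P5@[38:38]
pos 39 'c': at 1 ·f
pos 40 'e': at 10 ·f
pos 41 'e': at 10 ·f
pos 42 'a': at 11
pos 43 'a': at 12
pos 44 'e': at 13
pos 45 'a': at 14
pos 46 'e': at 15  → match P2@[41:46],P6@[44:46]
pos 47 'd': at 16 ·f  → match P3@[46:47]
pos 48 'e': at 10 ·f
pos 49 'd': at 16  → match P3@[48:49]
pos 50 'e': at 10 ·f
pos 51 'a': at 11
pos 52 'e': at 21  → match P6@[50:52]
pos 53 'd': at 16 ·f  → match P3@[52:53]
pos 54 'e': at 10 ·f
pos 55 'd': at 16  → match P3@[54:55]
pos 56 'd': at 0 ·f
pos 57 'c': at 1
pos 58 'a': at 2
pos 59 'e': at 18 ·f
pos 60 'b': at 7 ·f  → match P5@[60:60]
pos 61 'e': at 10 ·f
pos 62 'a': at 11
pos 63 'b': at 7 ·f  → match P5@[63:63]
pos 64 'b': at 7 ·f  → match P5@[64:64]
pos 65 'c': at 1 ·f
pos 66 'b': at 7 ·f  → match P5@[66:66]
pos 67 'e': at 10 ·f
pos 68 'a': at 11
pos 69 'e': at 21  → match P6@[67:69]
pos 70 'e': at 19 ·f
pos 71 'e': at 10 ·f
pos 72 'd': at 16  → match P3@[71:72]
pos 73 'b': at 7 ·f  → match P5@[73:73]
pos 74 'a': at 8
pos 75 'b': at 9  → match P1@[73:75],P5@[75:75]
pos 76 'e': at 10 ·f
pos 77 'd': at 16  → match P3@[76:77]
pos 78 'a': at 17 ·f
pos 79 'e': at 18

Matches: [[2,5],[3,5],[10,4],[14,3],[20,6],[25,4],[32,2],[32,6],[38,0],[38,5],[46,2],[46,6],[47,3],[49,3],[52,6],[53,3],[55,3],[60,5],[63,5],[64,5],[66,5],[69,6],[72,3],[73,5],[75,1],[75,5],[77,3]]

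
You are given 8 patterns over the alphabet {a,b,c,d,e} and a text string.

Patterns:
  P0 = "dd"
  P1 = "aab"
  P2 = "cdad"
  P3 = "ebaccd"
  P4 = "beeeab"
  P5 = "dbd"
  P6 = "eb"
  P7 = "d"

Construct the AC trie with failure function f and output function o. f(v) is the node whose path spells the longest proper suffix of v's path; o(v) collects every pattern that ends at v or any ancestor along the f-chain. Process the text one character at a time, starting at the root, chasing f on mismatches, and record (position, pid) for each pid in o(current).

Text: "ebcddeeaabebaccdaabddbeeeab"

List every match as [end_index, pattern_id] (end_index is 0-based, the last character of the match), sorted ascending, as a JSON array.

Build automaton:
Trie (insert patterns):
  0='ε' goto a→3 b→16 c→6 d→1 e→10
  1='d' goto b→22 d→2  [P7 ends]
  2='dd' goto ·  [P0 ends]
  3='a' goto a→4
  4='aa' goto b→5
  5='aab' goto ·  [P1 ends]
  6='c' goto d→7
  7='cd' goto a→8
  8='cda' goto d→9
  9='cdad' goto ·  [P2 ends]
  10='e' goto b→11
  11='eb' goto a→12  [P6 ends]
  12='eba' goto c→13
  13='ebac' goto c→14
  14='ebacc' goto d→15
  15='ebaccd' goto ·  [P3 ends]
  16='b' goto e→17
  17='be' goto e→18
  18='bee' goto e→19
  19='beee' goto a→20
  20='beeea' goto b→21
  21='beeeab' goto ·  [P4 ends]
  22='db' goto d→23
  23='dbd' goto ·  [P5 ends]

Failure links (BFS by depth):
  fail(1) 'd': from fail(0)=0 chase 'd': 0 ⇒ 0;  out={7}∪out(0)={7}
  fail(3) 'a': from fail(0)=0 chase 'a': 0 ⇒ 0;  out=∅∪out(0)=∅
  fail(6) 'c': from fail(0)=0 chase 'c': 0 ⇒ 0;  out=∅∪out(0)=∅
  fail(10) 'e': from fail(0)=0 chase 'e': 0 ⇒ 0;  out=∅∪out(0)=∅
  fail(16) 'b': from fail(0)=0 chase 'b': 0 ⇒ 0;  out=∅∪out(0)=∅
  fail(2) 'dd': from fail(1)=0 chase 'd': 0 ⇒ 1;  out={0}∪out(1)={0,7}
  fail(4) 'aa': from fail(3)=0 chase 'a': 0 ⇒ 3;  out=∅∪out(3)=∅
  fail(7) 'cd': from fail(6)=0 chase 'd': 0 ⇒ 1;  out=∅∪out(1)={7}
  fail(11) 'eb': from fail(10)=0 chase 'b': 0 ⇒ 16;  out={6}∪out(16)={6}
  fail(17) 'be': from fail(16)=0 chase 'e': 0 ⇒ 10;  out=∅∪out(10)=∅
  fail(22) 'db': from fail(1)=0 chase 'b': 0 ⇒ 16;  out=∅∪out(16)=∅
  fail(5) 'aab': from fail(4)=3 chase 'b': 3→0 ⇒ 16;  out={1}∪out(16)={1}
  fail(8) 'cda': from fail(7)=1 chase 'a': 1→0 ⇒ 3;  out=∅∪out(3)=∅
  fail(12) 'eba': from fail(11)=16 chase 'a': 16→0 ⇒ 3;  out=∅∪out(3)=∅
  fail(18) 'bee': from fail(17)=10 chase 'e': 10→0 ⇒ 10;  out=∅∪out(10)=∅
  fail(23) 'dbd': from fail(22)=16 chase 'd': 16→0 ⇒ 1;  out={5}∪out(1)={5,7}
  fail(9) 'cdad': from fail(8)=3 chase 'd': 3→0 ⇒ 1;  out={2}∪out(1)={2,7}
  fail(13) 'ebac': from fail(12)=3 chase 'c': 3→0 ⇒ 6;  out=∅∪out(6)=∅
  fail(19) 'beee': from fail(18)=10 chase 'e': 10→0 ⇒ 10;  out=∅∪out(10)=∅
  fail(14) 'ebacc': from fail(13)=6 chase 'c': 6→0 ⇒ 6;  out=∅∪out(6)=∅
  fail(20) 'beeea': from fail(19)=10 chase 'a': 10→0 ⇒ 3;  out=∅∪out(3)=∅
  fail(15) 'ebaccd': from fail(14)=6 chase 'd': 6 ⇒ 7;  out={3}∪out(7)={3,7}
  fail(21) 'beeeab': from fail(20)=3 chase 'b': 3→0 ⇒ 16;  out={4}∪out(16)={4}

Scan:
[0] read 'e'  n0⇒n10
[1] read 'b'  n10⇒n11  ** P6@[0:1]
[2] read 'c'  n11⇒n6 (via fail)
[3] read 'd'  n6⇒n7  ** P7@[3:3]
[4] read 'd'  n7⇒n2 (via fail)  ** P0@[3:4],P7@[4:4]
[5] read 'e'  n2⇒n10 (via fail)
[6] read 'e'  n10⇒n10 (via fail)
[7] read 'a'  n10⇒n3 (via fail)
[8] read 'a'  n3⇒n4
[9] read 'b'  n4⇒n5  ** P1@[7:9]
[10] read 'e'  n5⇒n17 (via fail)
[11] read 'b'  n17⇒n11 (via fail)  ** P6@[10:11]
[12] read 'a'  n11⇒n12
[13] read 'c'  n12⇒n13
[14] read 'c'  n13⇒n14
[15] read 'd'  n14⇒n15  ** P3@[10:15],P7@[15:15]
[16] read 'a'  n15⇒n8 (via fail)
[17] read 'a'  n8⇒n4 (via fail)
[18] read 'b'  n4⇒n5  ** P1@[16:18]
[19] read 'd'  n5⇒n1 (via fail)  ** P7@[19:19]
[20] read 'd'  n1⇒n2  ** P0@[19:20],P7@[20:20]
[21] read 'b'  n2⇒n22 (via fail)
[22] read 'e'  n22⇒n17 (via fail)
[23] read 'e'  n17⇒n18
[24] read 'e'  n18⇒n19
[25] read 'a'  n19⇒n20
[26] read 'b'  n20⇒n21  ** P4@[21:26]

Result: [[1,6],[3,7],[4,0],[4,7],[9,1],[11,6],[15,3],[15,7],[18,1],[19,7],[20,0],[20,7],[26,4]]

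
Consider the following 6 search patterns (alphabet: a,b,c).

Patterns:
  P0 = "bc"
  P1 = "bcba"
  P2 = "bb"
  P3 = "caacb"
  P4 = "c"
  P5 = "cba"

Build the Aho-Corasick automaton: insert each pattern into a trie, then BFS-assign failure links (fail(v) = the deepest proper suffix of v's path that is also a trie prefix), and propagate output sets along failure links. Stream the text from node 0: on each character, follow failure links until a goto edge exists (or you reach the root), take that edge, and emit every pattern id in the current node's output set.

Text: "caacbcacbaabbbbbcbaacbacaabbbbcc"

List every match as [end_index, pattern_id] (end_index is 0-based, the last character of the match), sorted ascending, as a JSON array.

Construct AC machine:
Trie (insert patterns):
  0='ε' goto b→1 c→6
  1='b' goto b→5 c→2
  2='bc' goto b→3  ←P0
  3='bcb' goto a→4
  4='bcba' goto ·  ←P1
  5='bb' goto ·  ←P2
  6='c' goto a→7 b→11  ←P4
  7='ca' goto a→8
  8='caa' goto c→9
  9='caac' goto b→10
  10='caacb' goto ·  ←P3
  11='cb' goto a→12
  12='cba' goto ·  ←P5

Failure links (BFS by depth):
  n1('b'): parent n0 fail=0; on 'b' 0 → fail=0;  out ∅∪∅=∅
  n6('c'): parent n0 fail=0; on 'c' 0 → fail=0;  out {4}∪∅={4}
  n2('bc'): parent n1 fail=0; on 'c' 0 → fail=6;  out {0}∪{4}={0,4}
  n5('bb'): parent n1 fail=0; on 'b' 0 → fail=1;  out {2}∪∅={2}
  n7('ca'): parent n6 fail=0; on 'a' 0 → fail=0;  out ∅∪∅=∅
  n11('cb'): parent n6 fail=0; on 'b' 0 → fail=1;  out ∅∪∅=∅
  n3('bcb'): parent n2 fail=6; on 'b' 6 → fail=11;  out ∅∪∅=∅
  n8('caa'): parent n7 fail=0; on 'a' 0 → fail=0;  out ∅∪∅=∅
  n12('cba'): parent n11 fail=1; on 'a' 1→0 → fail=0;  out {5}∪∅={5}
  n4('bcba'): parent n3 fail=11; on 'a' 11 → fail=12;  out {1}∪{5}={1,5}
  n9('caac'): parent n8 fail=0; on 'c' 0 → fail=6;  out ∅∪{4}={4}
  n10('caacb'): parent n9 fail=6; on 'b' 6 → fail=11;  out {3}∪∅={3}

Text stream:
pos 0 'c': at 6  → match P4@[0:0]
pos 1 'a': at 7
pos 2 'a': at 8
pos 3 'c': at 9  → match P4@[3:3]
pos 4 'b': at 10  → match P3@[0:4]
pos 5 'c': at 2 (fail-walked)  → match P0@[4:5],P4@[5:5]
pos 6 'a': at 7 (fail-walked)
pos 7 'c': at 6 (fail-walked)  → match P4@[7:7]
pos 8 'b': at 11
pos 9 'a': at 12  → match P5@[7:9]
pos 10 'a': at 0 (fail-walked)
pos 11 'b': at 1
pos 12 'b': at 5  → match P2@[11:12]
pos 13 'b': at 5 (fail-walked)  → match P2@[12:13]
pos 14 'b': at 5 (fail-walked)  → match P2@[13:14]
pos 15 'b': at 5 (fail-walked)  → match P2@[14:15]
pos 16 'c': at 2 (fail-walked)  → match P0@[15:16],P4@[16:16]
pos 17 'b': at 3
pos 18 'a': at 4  → match P1@[15:18],P5@[16:18]
pos 19 'a': at 0 (fail-walked)
pos 20 'c': at 6  → match P4@[20:20]
pos 21 'b': at 11
pos 22 'a': at 12  → match P5@[20:22]
pos 23 'c': at 6 (fail-walked)  → match P4@[23:23]
pos 24 'a': at 7
pos 25 'a': at 8
pos 26 'b': at 1 (fail-walked)
pos 27 'b': at 5  → match P2@[26:27]
pos 28 'b': at 5 (fail-walked)  → match P2@[27:28]
pos 29 'b': at 5 (fail-walked)  → match P2@[28:29]
pos 30 'c': at 2 (fail-walked)  → match P0@[29:30],P4@[30:30]
pos 31 'c': at 6 (fail-walked)  → match P4@[31:31]

All matches (sorted): [[0,4],[3,4],[4,3],[5,0],[5,4],[7,4],[9,5],[12,2],[13,2],[14,2],[15,2],[16,0],[16,4],[18,1],[18,5],[20,4],[22,5],[23,4],[27,2],[28,2],[29,2],[30,0],[30,4],[31,4]]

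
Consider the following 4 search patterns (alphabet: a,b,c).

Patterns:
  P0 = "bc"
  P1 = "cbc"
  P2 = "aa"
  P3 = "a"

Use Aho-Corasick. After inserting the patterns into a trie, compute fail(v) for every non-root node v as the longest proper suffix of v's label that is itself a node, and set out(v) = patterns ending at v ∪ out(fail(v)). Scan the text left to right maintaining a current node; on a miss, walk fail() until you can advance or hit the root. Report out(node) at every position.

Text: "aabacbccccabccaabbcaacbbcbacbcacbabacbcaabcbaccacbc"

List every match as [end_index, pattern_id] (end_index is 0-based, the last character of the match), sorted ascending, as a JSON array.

Build automaton:
Trie (insert patterns):
  0='ε' goto a→6 b→1 c→3
  1='b' goto c→2
  2='bc' goto ·  ←P0
  3='c' goto b→4
  4='cb' goto c→5
  5='cbc' goto ·  ←P1
  6='a' goto a→7  ←P3
  7='aa' goto ·  ←P2

Failure links (BFS by depth):
  n1('b'): parent n0 fail=0; on 'b' 0 → fail=0;  out ∅∪∅=∅
  n3('c'): parent n0 fail=0; on 'c' 0 → fail=0;  out ∅∪∅=∅
  n6('a'): parent n0 fail=0; on 'a' 0 → fail=0;  out {3}∪∅={3}
  n2('bc'): parent n1 fail=0; on 'c' 0 → fail=3;  out {0}∪∅={0}
  n4('cb'): parent n3 fail=0; on 'b' 0 → fail=1;  out ∅∪∅=∅
  n7('aa'): parent n6 fail=0; on 'a' 0 → fail=6;  out {2}∪{3}={2,3}
  n5('cbc'): parent n4 fail=1; on 'c' 1 → fail=2;  out {1}∪{0}={0,1}

Scan:
i=0 'a': node 0→6  emit P3@[0:0]
i=1 'a': node 6→7  emit P2@[0:1],P3@[1:1]
i=2 'b': node 7→1 (fail-walked)
i=3 'a': node 1→6 (fail-walked)  emit P3@[3:3]
i=4 'c': node 6→3 (fail-walked)
i=5 'b': node 3→4
i=6 'c': node 4→5  emit P0@[5:6],P1@[4:6]
i=7 'c': node 5→3 (fail-walked)
i=8 'c': node 3→3 (fail-walked)
i=9 'c': node 3→3 (fail-walked)
i=10 'a': node 3→6 (fail-walked)  emit P3@[10:10]
i=11 'b': node 6→1 (fail-walked)
i=12 'c': node 1→2  emit P0@[11:12]
i=13 'c': node 2→3 (fail-walked)
i=14 'a': node 3→6 (fail-walked)  emit P3@[14:14]
i=15 'a': node 6→7  emit P2@[14:15],P3@[15:15]
i=16 'b': node 7→1 (fail-walked)
i=17 'b': node 1→1 (fail-walked)
i=18 'c': node 1→2  emit P0@[17:18]
i=19 'a': node 2→6 (fail-walked)  emit P3@[19:19]
i=20 'a': node 6→7  emit P2@[19:20],P3@[20:20]
i=21 'c': node 7→3 (fail-walked)
i=22 'b': node 3→4
i=23 'b': node 4→1 (fail-walked)
i=24 'c': node 1→2  emit P0@[23:24]
i=25 'b': node 2→4 (fail-walked)
i=26 'a': node 4→6 (fail-walked)  emit P3@[26:26]
i=27 'c': node 6→3 (fail-walked)
i=28 'b': node 3→4
i=29 'c': node 4→5  emit P0@[28:29],P1@[27:29]
i=30 'a': node 5→6 (fail-walked)  emit P3@[30:30]
i=31 'c': node 6→3 (fail-walked)
i=32 'b': node 3→4
i=33 'a': node 4→6 (fail-walked)  emit P3@[33:33]
i=34 'b': node 6→1 (fail-walked)
i=35 'a': node 1→6 (fail-walked)  emit P3@[35:35]
i=36 'c': node 6→3 (fail-walked)
i=37 'b': node 3→4
i=38 'c': node 4→5  emit P0@[37:38],P1@[36:38]
i=39 'a': node 5→6 (fail-walked)  emit P3@[39:39]
i=40 'a': node 6→7  emit P2@[39:40],P3@[40:40]
i=41 'b': node 7→1 (fail-walked)
i=42 'c': node 1→2  emit P0@[41:42]
i=43 'b': node 2→4 (fail-walked)
i=44 'a': node 4→6 (fail-walked)  emit P3@[44:44]
i=45 'c': node 6→3 (fail-walked)
i=46 'c': node 3→3 (fail-walked)
i=47 'a': node 3→6 (fail-walked)  emit P3@[47:47]
i=48 'c': node 6→3 (fail-walked)
i=49 'b': node 3→4
i=50 'c': node 4→5  emit P0@[49:50],P1@[48:50]

Matches: [[0,3],[1,2],[1,3],[3,3],[6,0],[6,1],[10,3],[12,0],[14,3],[15,2],[15,3],[18,0],[19,3],[20,2],[20,3],[24,0],[26,3],[29,0],[29,1],[30,3],[33,3],[35,3],[38,0],[38,1],[39,3],[40,2],[40,3],[42,0],[44,3],[47,3],[50,0],[50,1]]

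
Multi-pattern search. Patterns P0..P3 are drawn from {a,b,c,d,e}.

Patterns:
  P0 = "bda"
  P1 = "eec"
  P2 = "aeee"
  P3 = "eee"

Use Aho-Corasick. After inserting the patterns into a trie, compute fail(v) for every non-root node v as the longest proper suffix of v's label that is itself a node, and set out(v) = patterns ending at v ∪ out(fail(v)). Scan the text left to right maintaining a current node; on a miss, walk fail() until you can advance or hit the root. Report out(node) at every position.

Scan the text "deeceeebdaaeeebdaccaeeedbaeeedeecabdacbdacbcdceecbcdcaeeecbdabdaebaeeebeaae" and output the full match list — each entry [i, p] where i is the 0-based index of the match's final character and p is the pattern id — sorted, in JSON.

Build:
Trie nodes:
  0='ε' goto a→7 b→1 e→4
  1='b' goto d→2
  2='bd' goto a→3
  3='bda' goto ·  [P0 ends]
  4='e' goto e→5
  5='ee' goto c→6 e→11
  6='eec' goto ·  [P1 ends]
  7='a' goto e→8
  8='ae' goto e→9
  9='aee' goto e→10
  10='aeee' goto ·  [P2 ends]
  11='eee' goto ·  [P3 ends]

BFS fail/out derivation:
  n1('b'): parent n0 fail=0; on 'b' 0 → fail=0;  out ∅∪∅=∅
  n4('e'): parent n0 fail=0; on 'e' 0 → fail=0;  out ∅∪∅=∅
  n7('a'): parent n0 fail=0; on 'a' 0 → fail=0;  out ∅∪∅=∅
  n2('bd'): parent n1 fail=0; on 'd' 0 → fail=0;  out ∅∪∅=∅
  n5('ee'): parent n4 fail=0; on 'e' 0 → fail=4;  out ∅∪∅=∅
  n8('ae'): parent n7 fail=0; on 'e' 0 → fail=4;  out ∅∪∅=∅
  n3('bda'): parent n2 fail=0; on 'a' 0 → fail=7;  out {0}∪∅={0}
  n6('eec'): parent n5 fail=4; on 'c' 4→0 → fail=0;  out {1}∪∅={1}
  n9('aee'): parent n8 fail=4; on 'e' 4 → fail=5;  out ∅∪∅=∅
  n11('eee'): parent n5 fail=4; on 'e' 4 → fail=5;  out {3}∪∅={3}
  n10('aeee'): parent n9 fail=5; on 'e' 5 → fail=11;  out {2}∪{3}={2,3}

Scan:
pos 0 'd': at 0
pos 1 'e': at 4
pos 2 'e': at 5
pos 3 'c': at 6  → match P1@[1:3]
pos 4 'e': at 4 (via fail)
pos 5 'e': at 5
pos 6 'e': at 11  → match P3@[4:6]
pos 7 'b': at 1 (via fail)
pos 8 'd': at 2
pos 9 'a': at 3  → match P0@[7:9]
pos 10 'a': at 7 (via fail)
pos 11 'e': at 8
pos 12 'e': at 9
pos 13 'e': at 10  → match P2@[10:13],P3@[11:13]
pos 14 'b': at 1 (via fail)
pos 15 'd': at 2
pos 16 'a': at 3  → match P0@[14:16]
pos 17 'c': at 0 (via fail)
pos 18 'c': at 0
pos 19 'a': at 7
pos 20 'e': at 8
pos 21 'e': at 9
pos 22 'e': at 10  → match P2@[19:22],P3@[20:22]
pos 23 'd': at 0 (via fail)
pos 24 'b': at 1
pos 25 'a': at 7 (via fail)
pos 26 'e': at 8
pos 27 'e': at 9
pos 28 'e': at 10  → match P2@[25:28],P3@[26:28]
pos 29 'd': at 0 (via fail)
pos 30 'e': at 4
pos 31 'e': at 5
pos 32 'c': at 6  → match P1@[30:32]
pos 33 'a': at 7 (via fail)
pos 34 'b': at 1 (via fail)
pos 35 'd': at 2
pos 36 'a': at 3  → match P0@[34:36]
pos 37 'c': at 0 (via fail)
pos 38 'b': at 1
pos 39 'd': at 2
pos 40 'a': at 3  → match P0@[38:40]
pos 41 'c': at 0 (via fail)
pos 42 'b': at 1
pos 43 'c': at 0 (via fail)
pos 44 'd': at 0
pos 45 'c': at 0
pos 46 'e': at 4
pos 47 'e': at 5
pos 48 'c': at 6  → match P1@[46:48]
pos 49 'b': at 1 (via fail)
pos 50 'c': at 0 (via fail)
pos 51 'd': at 0
pos 52 'c': at 0
pos 53 'a': at 7
pos 54 'e': at 8
pos 55 'e': at 9
pos 56 'e': at 10  → match P2@[53:56],P3@[54:56]
pos 57 'c': at 6 (via fail)  → match P1@[55:57]
pos 58 'b': at 1 (via fail)
pos 59 'd': at 2
pos 60 'a': at 3  → match P0@[58:60]
pos 61 'b': at 1 (via fail)
pos 62 'd': at 2
pos 63 'a': at 3  → match P0@[61:63]
pos 64 'e': at 8 (via fail)
pos 65 'b': at 1 (via fail)
pos 66 'a': at 7 (via fail)
pos 67 'e': at 8
pos 68 'e': at 9
pos 69 'e': at 10  → match P2@[66:69],P3@[67:69]
pos 70 'b': at 1 (via fail)
pos 71 'e': at 4 (via fail)
pos 72 'a': at 7 (via fail)
pos 73 'a': at 7 (via fail)
pos 74 'e': at 8

All matches (sorted): [[3,1],[6,3],[9,0],[13,2],[13,3],[16,0],[22,2],[22,3],[28,2],[28,3],[32,1],[36,0],[40,0],[48,1],[56,2],[56,3],[57,1],[60,0],[63,0],[69,2],[69,3]]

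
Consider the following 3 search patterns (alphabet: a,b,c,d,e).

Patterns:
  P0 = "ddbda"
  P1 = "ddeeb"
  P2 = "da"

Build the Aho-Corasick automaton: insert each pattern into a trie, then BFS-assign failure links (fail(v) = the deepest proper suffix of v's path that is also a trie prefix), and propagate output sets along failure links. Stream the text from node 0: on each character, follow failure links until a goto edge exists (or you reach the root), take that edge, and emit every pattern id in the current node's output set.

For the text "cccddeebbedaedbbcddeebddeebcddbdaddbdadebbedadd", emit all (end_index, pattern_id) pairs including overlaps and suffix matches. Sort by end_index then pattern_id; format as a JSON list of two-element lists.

Build automaton:
Trie (insert patterns):
  0='ε' goto d→1
  1='d' goto a→9 d→2
  2='dd' goto b→3 e→6
  3='ddb' goto d→4
  4='ddbd' goto a→5
  5='ddbda' goto ·  ←P0
  6='dde' goto e→7
  7='ddee' goto b→8
  8='ddeeb' goto ·  ←P1
  9='da' goto ·  ←P2

Failure links (BFS by depth):
  fail(1) 'd': from fail(0)=0 chase 'd': 0 ⇒ 0;  out=∅∪out(0)=∅
  fail(2) 'dd': from fail(1)=0 chase 'd': 0 ⇒ 1;  out=∅∪out(1)=∅
  fail(9) 'da': from fail(1)=0 chase 'a': 0 ⇒ 0;  out={2}∪out(0)={2}
  fail(3) 'ddb': from fail(2)=1 chase 'b': 1→0 ⇒ 0;  out=∅∪out(0)=∅
  fail(6) 'dde': from fail(2)=1 chase 'e': 1→0 ⇒ 0;  out=∅∪out(0)=∅
  fail(4) 'ddbd': from fail(3)=0 chase 'd': 0 ⇒ 1;  out=∅∪out(1)=∅
  fail(7) 'ddee': from fail(6)=0 chase 'e': 0 ⇒ 0;  out=∅∪out(0)=∅
  fail(5) 'ddbda': from fail(4)=1 chase 'a': 1 ⇒ 9;  out={0}∪out(9)={0,2}
  fail(8) 'ddeeb': from fail(7)=0 chase 'b': 0 ⇒ 0;  out={1}∪out(0)={1}

Scan:
pos 0 'c': at 0
pos 1 'c': at 0
pos 2 'c': at 0
pos 3 'd': at 1
pos 4 'd': at 2
pos 5 'e': at 6
pos 6 'e': at 7
pos 7 'b': at 8  emit P1@[3:7]
pos 8 'b': at 0 (via fail)
pos 9 'e': at 0
pos 10 'd': at 1
pos 11 'a': at 9  emit P2@[10:11]
pos 12 'e': at 0 (via fail)
pos 13 'd': at 1
pos 14 'b': at 0 (via fail)
pos 15 'b': at 0
pos 16 'c': at 0
pos 17 'd': at 1
pos 18 'd': at 2
pos 19 'e': at 6
pos 20 'e': at 7
pos 21 'b': at 8  emit P1@[17:21]
pos 22 'd': at 1 (via fail)
pos 23 'd': at 2
pos 24 'e': at 6
pos 25 'e': at 7
pos 26 'b': at 8  emit P1@[22:26]
pos 27 'c': at 0 (via fail)
pos 28 'd': at 1
pos 29 'd': at 2
pos 30 'b': at 3
pos 31 'd': at 4
pos 32 'a': at 5  emit P0@[28:32],P2@[31:32]
pos 33 'd': at 1 (via fail)
pos 34 'd': at 2
pos 35 'b': at 3
pos 36 'd': at 4
pos 37 'a': at 5  emit P0@[33:37],P2@[36:37]
pos 38 'd': at 1 (via fail)
pos 39 'e': at 0 (via fail)
pos 40 'b': at 0
pos 41 'b': at 0
pos 42 'e': at 0
pos 43 'd': at 1
pos 44 'a': at 9  emit P2@[43:44]
pos 45 'd': at 1 (via fail)
pos 46 'd': at 2

Result: [[7,1],[11,2],[21,1],[26,1],[32,0],[32,2],[37,0],[37,2],[44,2]]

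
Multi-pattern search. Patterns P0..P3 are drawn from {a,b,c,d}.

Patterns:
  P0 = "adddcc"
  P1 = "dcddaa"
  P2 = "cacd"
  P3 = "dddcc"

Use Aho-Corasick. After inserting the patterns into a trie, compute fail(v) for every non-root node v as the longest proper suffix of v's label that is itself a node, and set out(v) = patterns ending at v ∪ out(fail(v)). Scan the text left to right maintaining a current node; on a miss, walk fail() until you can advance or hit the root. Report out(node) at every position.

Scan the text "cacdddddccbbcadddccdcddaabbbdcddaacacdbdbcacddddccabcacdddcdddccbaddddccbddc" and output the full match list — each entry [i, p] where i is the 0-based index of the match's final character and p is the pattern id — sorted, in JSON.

Construct AC machine:
Trie nodes:
  0='ε' goto a→1 c→13 d→7
  1='a' goto d→2
  2='ad' goto d→3
  3='add' goto d→4
  4='addd' goto c→5
  5='adddc' goto c→6
  6='adddcc' goto ·  ←P0
  7='d' goto c→8 d→17
  8='dc' goto d→9
  9='dcd' goto d→10
  10='dcdd' goto a→11
  11='dcdda' goto a→12
  12='dcddaa' goto ·  ←P1
  13='c' goto a→14
  14='ca' goto c→15
  15='cac' goto d→16
  16='cacd' goto ·  ←P2
  17='dd' goto d→18
  18='ddd' goto c→19
  19='dddc' goto c→20
  20='dddcc' goto ·  ←P3

BFS fail/out derivation:
  n1('a'): parent n0 fail=0; on 'a' 0 → fail=0;  out ∅∪∅=∅
  n7('d'): parent n0 fail=0; on 'd' 0 → fail=0;  out ∅∪∅=∅
  n13('c'): parent n0 fail=0; on 'c' 0 → fail=0;  out ∅∪∅=∅
  n2('ad'): parent n1 fail=0; on 'd' 0 → fail=7;  out ∅∪∅=∅
  n8('dc'): parent n7 fail=0; on 'c' 0 → fail=13;  out ∅∪∅=∅
  n14('ca'): parent n13 fail=0; on 'a' 0 → fail=1;  out ∅∪∅=∅
  n17('dd'): parent n7 fail=0; on 'd' 0 → fail=7;  out ∅∪∅=∅
  n3('add'): parent n2 fail=7; on 'd' 7 → fail=17;  out ∅∪∅=∅
  n9('dcd'): parent n8 fail=13; on 'd' 13→0 → fail=7;  out ∅∪∅=∅
  n15('cac'): parent n14 fail=1; on 'c' 1→0 → fail=13;  out ∅∪∅=∅
  n18('ddd'): parent n17 fail=7; on 'd' 7 → fail=17;  out ∅∪∅=∅
  n4('addd'): parent n3 fail=17; on 'd' 17 → fail=18;  out ∅∪∅=∅
  n10('dcdd'): parent n9 fail=7; on 'd' 7 → fail=17;  out ∅∪∅=∅
  n16('cacd'): parent n15 fail=13; on 'd' 13→0 → fail=7;  out {2}∪∅={2}
  n19('dddc'): parent n18 fail=17; on 'c' 17→7 → fail=8;  out ∅∪∅=∅
  n5('adddc'): parent n4 fail=18; on 'c' 18 → fail=19;  out ∅∪∅=∅
  n11('dcdda'): parent n10 fail=17; on 'a' 17→7→0 → fail=1;  out ∅∪∅=∅
  n20('dddcc'): parent n19 fail=8; on 'c' 8→13→0 → fail=13;  out {3}∪∅={3}
  n6('adddcc'): parent n5 fail=19; on 'c' 19 → fail=20;  out {0}∪{3}={0,3}
  n12('dcddaa'): parent n11 fail=1; on 'a' 1→0 → fail=1;  out {1}∪∅={1}

Text stream:
pos 0 'c': at 13
pos 1 'a': at 14
pos 2 'c': at 15
pos 3 'd': at 16  → match P2@[0:3]
pos 4 'd': at 17 ·f
pos 5 'd': at 18
pos 6 'd': at 18 ·f
pos 7 'd': at 18 ·f
pos 8 'c': at 19
pos 9 'c': at 20  → match P3@[5:9]
pos 10 'b': at 0 ·f
pos 11 'b': at 0
pos 12 'c': at 13
pos 13 'a': at 14
pos 14 'd': at 2 ·f
pos 15 'd': at 3
pos 16 'd': at 4
pos 17 'c': at 5
pos 18 'c': at 6  → match P0@[13:18],P3@[14:18]
pos 19 'd': at 7 ·f
pos 20 'c': at 8
pos 21 'd': at 9
pos 22 'd': at 10
pos 23 'a': at 11
pos 24 'a': at 12  → match P1@[19:24]
pos 25 'b': at 0 ·f
pos 26 'b': at 0
pos 27 'b': at 0
pos 28 'd': at 7
pos 29 'c': at 8
pos 30 'd': at 9
pos 31 'd': at 10
pos 32 'a': at 11
pos 33 'a': at 12  → match P1@[28:33]
pos 34 'c': at 13 ·f
pos 35 'a': at 14
pos 36 'c': at 15
pos 37 'd': at 16  → match P2@[34:37]
pos 38 'b': at 0 ·f
pos 39 'd': at 7
pos 40 'b': at 0 ·f
pos 41 'c': at 13
pos 42 'a': at 14
pos 43 'c': at 15
pos 44 'd': at 16  → match P2@[41:44]
pos 45 'd': at 17 ·f
pos 46 'd': at 18
pos 47 'd': at 18 ·f
pos 48 'c': at 19
pos 49 'c': at 20  → match P3@[45:49]
pos 50 'a': at 14 ·f
pos 51 'b': at 0 ·f
pos 52 'c': at 13
pos 53 'a': at 14
pos 54 'c': at 15
pos 55 'd': at 16  → match P2@[52:55]
pos 56 'd': at 17 ·f
pos 57 'd': at 18
pos 58 'c': at 19
pos 59 'd': at 9 ·f
pos 60 'd': at 10
pos 61 'd': at 18 ·f
pos 62 'c': at 19
pos 63 'c': at 20  → match P3@[59:63]
pos 64 'b': at 0 ·f
pos 65 'a': at 1
pos 66 'd': at 2
pos 67 'd': at 3
pos 68 'd': at 4
pos 69 'd': at 18 ·f
pos 70 'c': at 19
pos 71 'c': at 20  → match P3@[67:71]
pos 72 'b': at 0 ·f
pos 73 'd': at 7
pos 74 'd': at 17
pos 75 'c': at 8 ·f

All matches (sorted): [[3,2],[9,3],[18,0],[18,3],[24,1],[33,1],[37,2],[44,2],[49,3],[55,2],[63,3],[71,3]]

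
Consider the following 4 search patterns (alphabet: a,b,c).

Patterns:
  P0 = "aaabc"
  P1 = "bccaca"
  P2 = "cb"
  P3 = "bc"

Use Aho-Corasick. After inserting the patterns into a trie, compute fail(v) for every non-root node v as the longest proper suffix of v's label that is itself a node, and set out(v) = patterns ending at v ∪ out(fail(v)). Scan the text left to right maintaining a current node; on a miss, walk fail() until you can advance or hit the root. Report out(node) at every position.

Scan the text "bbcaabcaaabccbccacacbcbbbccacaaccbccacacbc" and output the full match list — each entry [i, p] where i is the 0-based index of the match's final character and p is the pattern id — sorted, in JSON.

Build automaton:
Trie nodes:
  n0 'ε': a→1 b→6 c→12
  n1 'a': a→2
  n2 'aa': a→3
  n3 'aaa': b→4
  n4 'aaab': c→5
  n5 'aaabc': ·  ←P0
  n6 'b': c→7
  n7 'bc': c→8  ←P3
  n8 'bcc': a→9
  n9 'bcca': c→10
  n10 'bccac': a→11
  n11 'bccaca': ·  ←P1
  n12 'c': b→13
  n13 'cb': ·  ←P2

Failure links (BFS by depth):
  fail(1) 'a': from fail(0)=0 chase 'a': 0 ⇒ 0;  out=∅∪out(0)=∅
  fail(6) 'b': from fail(0)=0 chase 'b': 0 ⇒ 0;  out=∅∪out(0)=∅
  fail(12) 'c': from fail(0)=0 chase 'c': 0 ⇒ 0;  out=∅∪out(0)=∅
  fail(2) 'aa': from fail(1)=0 chase 'a': 0 ⇒ 1;  out=∅∪out(1)=∅
  fail(7) 'bc': from fail(6)=0 chase 'c': 0 ⇒ 12;  out={3}∪out(12)={3}
  fail(13) 'cb': from fail(12)=0 chase 'b': 0 ⇒ 6;  out={2}∪out(6)={2}
  fail(3) 'aaa': from fail(2)=1 chase 'a': 1 ⇒ 2;  out=∅∪out(2)=∅
  fail(8) 'bcc': from fail(7)=12 chase 'c': 12→0 ⇒ 12;  out=∅∪out(12)=∅
  fail(4) 'aaab': from fail(3)=2 chase 'b': 2→1→0 ⇒ 6;  out=∅∪out(6)=∅
  fail(9) 'bcca': from fail(8)=12 chase 'a': 12→0 ⇒ 1;  out=∅∪out(1)=∅
  fail(5) 'aaabc': from fail(4)=6 chase 'c': 6 ⇒ 7;  out={0}∪out(7)={0,3}
  fail(10) 'bccac': from fail(9)=1 chase 'c': 1→0 ⇒ 12;  out=∅∪out(12)=∅
  fail(11) 'bccaca': from fail(10)=12 chase 'a': 12→0 ⇒ 1;  out={1}∪out(1)={1}

Text stream:
pos 0 'b': at 6
pos 1 'b': at 6 ·f
pos 2 'c': at 7  emit P3@[1:2]
pos 3 'a': at 1 ·f
pos 4 'a': at 2
pos 5 'b': at 6 ·f
pos 6 'c': at 7  emit P3@[5:6]
pos 7 'a': at 1 ·f
pos 8 'a': at 2
pos 9 'a': at 3
pos 10 'b': at 4
pos 11 'c': at 5  emit P0@[7:11],P3@[10:11]
pos 12 'c': at 8 ·f
pos 13 'b': at 13 ·f  emit P2@[12:13]
pos 14 'c': at 7 ·f  emit P3@[13:14]
pos 15 'c': at 8
pos 16 'a': at 9
pos 17 'c': at 10
pos 18 'a': at 11  emit P1@[13:18]
pos 19 'c': at 12 ·f
pos 20 'b': at 13  emit P2@[19:20]
pos 21 'c': at 7 ·f  emit P3@[20:21]
pos 22 'b': at 13 ·f  emit P2@[21:22]
pos 23 'b': at 6 ·f
pos 24 'b': at 6 ·f
pos 25 'c': at 7  emit P3@[24:25]
pos 26 'c': at 8
pos 27 'a': at 9
pos 28 'c': at 10
pos 29 'a': at 11  emit P1@[24:29]
pos 30 'a': at 2 ·f
pos 31 'c': at 12 ·f
pos 32 'c': at 12 ·f
pos 33 'b': at 13  emit P2@[32:33]
pos 34 'c': at 7 ·f  emit P3@[33:34]
pos 35 'c': at 8
pos 36 'a': at 9
pos 37 'c': at 10
pos 38 'a': at 11  emit P1@[33:38]
pos 39 'c': at 12 ·f
pos 40 'b': at 13  emit P2@[39:40]
pos 41 'c': at 7 ·f  emit P3@[40:41]

All matches (sorted): [[2,3],[6,3],[11,0],[11,3],[13,2],[14,3],[18,1],[20,2],[21,3],[22,2],[25,3],[29,1],[33,2],[34,3],[38,1],[40,2],[41,3]]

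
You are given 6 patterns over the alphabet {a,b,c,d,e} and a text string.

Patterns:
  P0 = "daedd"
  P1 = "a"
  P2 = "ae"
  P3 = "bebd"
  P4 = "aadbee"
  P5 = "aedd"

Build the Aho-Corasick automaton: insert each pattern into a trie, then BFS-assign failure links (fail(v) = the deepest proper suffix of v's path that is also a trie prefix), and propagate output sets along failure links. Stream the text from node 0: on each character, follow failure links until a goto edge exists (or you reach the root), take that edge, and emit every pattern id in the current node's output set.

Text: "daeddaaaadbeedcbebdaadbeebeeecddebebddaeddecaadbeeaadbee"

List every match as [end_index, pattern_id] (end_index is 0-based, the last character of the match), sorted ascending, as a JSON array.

Build:
Trie (insert patterns):
  0='ε' goto a→6 b→8 d→1
  1='d' goto a→2
  2='da' goto e→3
  3='dae' goto d→4
  4='daed' goto d→5
  5='daedd' goto ·  ←P0
  6='a' goto a→12 e→7  ←P1
  7='ae' goto d→17  ←P2
  8='b' goto e→9
  9='be' goto b→10
  10='beb' goto d→11
  11='bebd' goto ·  ←P3
  12='aa' goto d→13
  13='aad' goto b→14
  14='aadb' goto e→15
  15='aadbe' goto e→16
  16='aadbee' goto ·  ←P4
  17='aed' goto d→18
  18='aedd' goto ·  ←P5

Failure links (BFS by depth):
  fail(1) 'd': from fail(0)=0 chase 'd': 0 ⇒ 0;  out=∅∪out(0)=∅
  fail(6) 'a': from fail(0)=0 chase 'a': 0 ⇒ 0;  out={1}∪out(0)={1}
  fail(8) 'b': from fail(0)=0 chase 'b': 0 ⇒ 0;  out=∅∪out(0)=∅
  fail(2) 'da': from fail(1)=0 chase 'a': 0 ⇒ 6;  out=∅∪out(6)={1}
  fail(7) 'ae': from fail(6)=0 chase 'e': 0 ⇒ 0;  out={2}∪out(0)={2}
  fail(9) 'be': from fail(8)=0 chase 'e': 0 ⇒ 0;  out=∅∪out(0)=∅
  fail(12) 'aa': from fail(6)=0 chase 'a': 0 ⇒ 6;  out=∅∪out(6)={1}
  fail(3) 'dae': from fail(2)=6 chase 'e': 6 ⇒ 7;  out=∅∪out(7)={2}
  fail(10) 'beb': from fail(9)=0 chase 'b': 0 ⇒ 8;  out=∅∪out(8)=∅
  fail(13) 'aad': from fail(12)=6 chase 'd': 6→0 ⇒ 1;  out=∅∪out(1)=∅
  fail(17) 'aed': from fail(7)=0 chase 'd': 0 ⇒ 1;  out=∅∪out(1)=∅
  fail(4) 'daed': from fail(3)=7 chase 'd': 7 ⇒ 17;  out=∅∪out(17)=∅
  fail(11) 'bebd': from fail(10)=8 chase 'd': 8→0 ⇒ 1;  out={3}∪out(1)={3}
  fail(14) 'aadb': from fail(13)=1 chase 'b': 1→0 ⇒ 8;  out=∅∪out(8)=∅
  fail(18) 'aedd': from fail(17)=1 chase 'd': 1→0 ⇒ 1;  out={5}∪out(1)={5}
  fail(5) 'daedd': from fail(4)=17 chase 'd': 17 ⇒ 18;  out={0}∪out(18)={0,5}
  fail(15) 'aadbe': from fail(14)=8 chase 'e': 8 ⇒ 9;  out=∅∪out(9)=∅
  fail(16) 'aadbee': from fail(15)=9 chase 'e': 9→0 ⇒ 0;  out={4}∪out(0)={4}

Text stream:
pos 0 'd': at 1
pos 1 'a': at 2  ** P1@[1:1]
pos 2 'e': at 3  ** P2@[1:2]
pos 3 'd': at 4
pos 4 'd': at 5  ** P0@[0:4],P5@[1:4]
pos 5 'a': at 2 (fail-walked)  ** P1@[5:5]
pos 6 'a': at 12 (fail-walked)  ** P1@[6:6]
pos 7 'a': at 12 (fail-walked)  ** P1@[7:7]
pos 8 'a': at 12 (fail-walked)  ** P1@[8:8]
pos 9 'd': at 13
pos 10 'b': at 14
pos 11 'e': at 15
pos 12 'e': at 16  ** P4@[7:12]
pos 13 'd': at 1 (fail-walked)
pos 14 'c': at 0 (fail-walked)
pos 15 'b': at 8
pos 16 'e': at 9
pos 17 'b': at 10
pos 18 'd': at 11  ** P3@[15:18]
pos 19 'a': at 2 (fail-walked)  ** P1@[19:19]
pos 20 'a': at 12 (fail-walked)  ** P1@[20:20]
pos 21 'd': at 13
pos 22 'b': at 14
pos 23 'e': at 15
pos 24 'e': at 16  ** P4@[19:24]
pos 25 'b': at 8 (fail-walked)
pos 26 'e': at 9
pos 27 'e': at 0 (fail-walked)
pos 28 'e': at 0
pos 29 'c': at 0
pos 30 'd': at 1
pos 31 'd': at 1 (fail-walked)
pos 32 'e': at 0 (fail-walked)
pos 33 'b': at 8
pos 34 'e': at 9
pos 35 'b': at 10
pos 36 'd': at 11  ** P3@[33:36]
pos 37 'd': at 1 (fail-walked)
pos 38 'a': at 2  ** P1@[38:38]
pos 39 'e': at 3  ** P2@[38:39]
pos 40 'd': at 4
pos 41 'd': at 5  ** P0@[37:41],P5@[38:41]
pos 42 'e': at 0 (fail-walked)
pos 43 'c': at 0
pos 44 'a': at 6  ** P1@[44:44]
pos 45 'a': at 12  ** P1@[45:45]
pos 46 'd': at 13
pos 47 'b': at 14
pos 48 'e': at 15
pos 49 'e': at 16  ** P4@[44:49]
pos 50 'a': at 6 (fail-walked)  ** P1@[50:50]
pos 51 'a': at 12  ** P1@[51:51]
pos 52 'd': at 13
pos 53 'b': at 14
pos 54 'e': at 15
pos 55 'e': at 16  ** P4@[50:55]

Matches: [[1,1],[2,2],[4,0],[4,5],[5,1],[6,1],[7,1],[8,1],[12,4],[18,3],[19,1],[20,1],[24,4],[36,3],[38,1],[39,2],[41,0],[41,5],[44,1],[45,1],[49,4],[50,1],[51,1],[55,4]]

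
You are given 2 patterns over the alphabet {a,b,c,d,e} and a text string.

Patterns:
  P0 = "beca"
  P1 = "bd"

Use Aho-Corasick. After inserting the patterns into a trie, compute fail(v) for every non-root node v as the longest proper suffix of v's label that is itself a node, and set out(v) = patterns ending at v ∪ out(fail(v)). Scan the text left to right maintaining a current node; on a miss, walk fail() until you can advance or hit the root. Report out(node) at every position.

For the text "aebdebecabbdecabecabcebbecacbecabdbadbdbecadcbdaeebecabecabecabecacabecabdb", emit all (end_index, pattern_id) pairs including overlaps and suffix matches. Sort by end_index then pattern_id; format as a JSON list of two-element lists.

Build:
Trie (insert patterns):
  0='ε' goto b→1
  1='b' goto d→5 e→2
  2='be' goto c→3
  3='bec' goto a→4
  4='beca' goto ·  ←P0
  5='bd' goto ·  ←P1

BFS fail/out derivation:
  n1('b'): parent n0 fail=0; on 'b' 0 → fail=0;  out ∅∪∅=∅
  n2('be'): parent n1 fail=0; on 'e' 0 → fail=0;  out ∅∪∅=∅
  n5('bd'): parent n1 fail=0; on 'd' 0 → fail=0;  out {1}∪∅={1}
  n3('bec'): parent n2 fail=0; on 'c' 0 → fail=0;  out ∅∪∅=∅
  n4('beca'): parent n3 fail=0; on 'a' 0 → fail=0;  out {0}∪∅={0}

Text stream:
i=0 'a': node 0→0
i=1 'e': node 0→0
i=2 'b': node 0→1
i=3 'd': node 1→5  ** P1@[2:3]
i=4 'e': node 5→0 ·f
i=5 'b': node 0→1
i=6 'e': node 1→2
i=7 'c': node 2→3
i=8 'a': node 3→4  ** P0@[5:8]
i=9 'b': node 4→1 ·f
i=10 'b': node 1→1 ·f
i=11 'd': node 1→5  ** P1@[10:11]
i=12 'e': node 5→0 ·f
i=13 'c': node 0→0
i=14 'a': node 0→0
i=15 'b': node 0→1
i=16 'e': node 1→2
i=17 'c': node 2→3
i=18 'a': node 3→4  ** P0@[15:18]
i=19 'b': node 4→1 ·f
i=20 'c': node 1→0 ·f
i=21 'e': node 0→0
i=22 'b': node 0→1
i=23 'b': node 1→1 ·f
i=24 'e': node 1→2
i=25 'c': node 2→3
i=26 'a': node 3→4  ** P0@[23:26]
i=27 'c': node 4→0 ·f
i=28 'b': node 0→1
i=29 'e': node 1→2
i=30 'c': node 2→3
i=31 'a': node 3→4  ** P0@[28:31]
i=32 'b': node 4→1 ·f
i=33 'd': node 1→5  ** P1@[32:33]
i=34 'b': node 5→1 ·f
i=35 'a': node 1→0 ·f
i=36 'd': node 0→0
i=37 'b': node 0→1
i=38 'd': node 1→5  ** P1@[37:38]
i=39 'b': node 5→1 ·f
i=40 'e': node 1→2
i=41 'c': node 2→3
i=42 'a': node 3→4  ** P0@[39:42]
i=43 'd': node 4→0 ·f
i=44 'c': node 0→0
i=45 'b': node 0→1
i=46 'd': node 1→5  ** P1@[45:46]
i=47 'a': node 5→0 ·f
i=48 'e': node 0→0
i=49 'e': node 0→0
i=50 'b': node 0→1
i=51 'e': node 1→2
i=52 'c': node 2→3
i=53 'a': node 3→4  ** P0@[50:53]
i=54 'b': node 4→1 ·f
i=55 'e': node 1→2
i=56 'c': node 2→3
i=57 'a': node 3→4  ** P0@[54:57]
i=58 'b': node 4→1 ·f
i=59 'e': node 1→2
i=60 'c': node 2→3
i=61 'a': node 3→4  ** P0@[58:61]
i=62 'b': node 4→1 ·f
i=63 'e': node 1→2
i=64 'c': node 2→3
i=65 'a': node 3→4  ** P0@[62:65]
i=66 'c': node 4→0 ·f
i=67 'a': node 0→0
i=68 'b': node 0→1
i=69 'e': node 1→2
i=70 'c': node 2→3
i=71 'a': node 3→4  ** P0@[68:71]
i=72 'b': node 4→1 ·f
i=73 'd': node 1→5  ** P1@[72:73]
i=74 'b': node 5→1 ·f

Result: [[3,1],[8,0],[11,1],[18,0],[26,0],[31,0],[33,1],[38,1],[42,0],[46,1],[53,0],[57,0],[61,0],[65,0],[71,0],[73,1]]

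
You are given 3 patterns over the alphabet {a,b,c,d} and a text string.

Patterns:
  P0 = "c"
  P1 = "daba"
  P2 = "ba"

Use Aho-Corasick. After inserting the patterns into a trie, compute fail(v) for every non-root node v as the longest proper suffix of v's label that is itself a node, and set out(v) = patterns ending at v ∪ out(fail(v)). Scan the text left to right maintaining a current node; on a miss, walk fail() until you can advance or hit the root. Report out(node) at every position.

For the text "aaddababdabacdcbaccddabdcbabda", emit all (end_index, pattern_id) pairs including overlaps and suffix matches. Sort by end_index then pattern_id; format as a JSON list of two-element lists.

Build:
Trie (insert patterns):
  0='ε' goto b→6 c→1 d→2
  1='c' goto ·  [P0 ends]
  2='d' goto a→3
  3='da' goto b→4
  4='dab' goto a→5
  5='daba' goto ·  [P1 ends]
  6='b' goto a→7
  7='ba' goto ·  [P2 ends]

BFS fail/out derivation:
  n1('c'): parent n0 fail=0; on 'c' 0 → fail=0;  out {0}∪∅={0}
  n2('d'): parent n0 fail=0; on 'd' 0 → fail=0;  out ∅∪∅=∅
  n6('b'): parent n0 fail=0; on 'b' 0 → fail=0;  out ∅∪∅=∅
  n3('da'): parent n2 fail=0; on 'a' 0 → fail=0;  out ∅∪∅=∅
  n7('ba'): parent n6 fail=0; on 'a' 0 → fail=0;  out {2}∪∅={2}
  n4('dab'): parent n3 fail=0; on 'b' 0 → fail=6;  out ∅∪∅=∅
  n5('daba'): parent n4 fail=6; on 'a' 6 → fail=7;  out {1}∪{2}={1,2}

Text stream:
pos 0 'a': at 0
pos 1 'a': at 0
pos 2 'd': at 2
pos 3 'd': at 2 ·f
pos 4 'a': at 3
pos 5 'b': at 4
pos 6 'a': at 5  emit P1@[3:6],P2@[5:6]
pos 7 'b': at 6 ·f
pos 8 'd': at 2 ·f
pos 9 'a': at 3
pos 10 'b': at 4
pos 11 'a': at 5  emit P1@[8:11],P2@[10:11]
pos 12 'c': at 1 ·f  emit P0@[12:12]
pos 13 'd': at 2 ·f
pos 14 'c': at 1 ·f  emit P0@[14:14]
pos 15 'b': at 6 ·f
pos 16 'a': at 7  emit P2@[15:16]
pos 17 'c': at 1 ·f  emit P0@[17:17]
pos 18 'c': at 1 ·f  emit P0@[18:18]
pos 19 'd': at 2 ·f
pos 20 'd': at 2 ·f
pos 21 'a': at 3
pos 22 'b': at 4
pos 23 'd': at 2 ·f
pos 24 'c': at 1 ·f  emit P0@[24:24]
pos 25 'b': at 6 ·f
pos 26 'a': at 7  emit P2@[25:26]
pos 27 'b': at 6 ·f
pos 28 'd': at 2 ·f
pos 29 'a': at 3

All matches (sorted): [[6,1],[6,2],[11,1],[11,2],[12,0],[14,0],[16,2],[17,0],[18,0],[24,0],[26,2]]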